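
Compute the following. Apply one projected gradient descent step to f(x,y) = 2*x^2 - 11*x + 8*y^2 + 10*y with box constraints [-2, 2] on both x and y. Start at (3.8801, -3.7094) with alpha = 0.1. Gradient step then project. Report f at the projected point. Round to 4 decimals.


Step 1: Compute gradient at (3.8801, -3.7094).
grad_x = 2*2*3.8801 - 11 = 4.5204
grad_y = 2*8*-3.7094 + 10 = -49.3504
Step 2: Gradient step.
x_raw = 3.8801 - 0.1*4.5204 = 3.4281
y_raw = -3.7094 - 0.1*-49.3504 = 1.2256
Step 3: Project onto [-2, 2].
x_proj = clip(3.4281) = 2.0
y_proj = clip(1.2256) = 1.2256
Step 4: Evaluate f.
f(2.0, 1.2256) = 10.2739


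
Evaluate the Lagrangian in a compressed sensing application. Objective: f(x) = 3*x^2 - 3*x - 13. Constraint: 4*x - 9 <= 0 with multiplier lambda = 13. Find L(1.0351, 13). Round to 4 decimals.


Step 1: Evaluate f(x).
f(1.0351) = 3*1.0351^2 - 3*1.0351 - 13 = -12.891
Step 2: Evaluate g(x).
g(1.0351) = 4*1.0351 - 9 = -4.8596
Step 3: Compute Lagrangian.
L = -12.891 + 13*-4.8596 = -76.0658


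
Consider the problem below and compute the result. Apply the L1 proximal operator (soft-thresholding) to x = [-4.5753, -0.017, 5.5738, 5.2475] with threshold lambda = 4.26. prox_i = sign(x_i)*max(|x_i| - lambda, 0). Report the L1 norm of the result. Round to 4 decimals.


Soft-thresholding with lambda = 4.26:
prox(-4.5753) = sign(-4.5753)*max(|-4.5753| - 4.26, 0) = -0.3153
prox(-0.017) = sign(-0.017)*max(|-0.017| - 4.26, 0) = 0.0
prox(5.5738) = sign(5.5738)*max(|5.5738| - 4.26, 0) = 1.3138
prox(5.2475) = sign(5.2475)*max(|5.2475| - 4.26, 0) = 0.9875
prox(x) = [-0.3153, 0.0, 1.3138, 0.9875]
||prox(x)||_1 = 0.3153 + 0.0 + 1.3138 + 0.9875 = 2.6166


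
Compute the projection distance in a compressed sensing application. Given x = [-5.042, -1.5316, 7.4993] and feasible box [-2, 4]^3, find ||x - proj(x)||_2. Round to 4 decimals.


Project each component onto [-2, 4].
clip(-5.042) = -2.0, clip(-1.5316) = -1.5316, clip(7.4993) = 4.0
Projection = [-2.0, -1.5316, 4.0]
Squared diffs: [9.2538, 0.0, 12.2451]
Distance = sqrt(21.4989) = 4.6367


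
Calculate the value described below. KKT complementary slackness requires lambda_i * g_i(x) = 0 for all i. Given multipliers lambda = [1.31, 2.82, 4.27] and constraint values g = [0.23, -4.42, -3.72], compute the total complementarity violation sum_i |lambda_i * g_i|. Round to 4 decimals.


KKT complementary slackness check:
lambda_1 * g_1 = 1.31 * 0.23 = 0.3013
lambda_2 * g_2 = 2.82 * -4.42 = -12.4644
lambda_3 * g_3 = 4.27 * -3.72 = -15.8844
Total violation = 0.3013 + 12.4644 + 15.8844 = 28.6501


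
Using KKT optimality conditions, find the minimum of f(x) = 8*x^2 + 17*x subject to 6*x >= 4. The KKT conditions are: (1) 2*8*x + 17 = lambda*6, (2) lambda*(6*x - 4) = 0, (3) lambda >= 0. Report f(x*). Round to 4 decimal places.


Step 1: Try lambda = 0 (constraint inactive).
x_unc = -17/(2*8) = -1.0625
Check: 6*-1.0625 = -6.375 < 4 -- violated!
Step 2: Constraint must be active: 6*x = 4
x* = 4/6 = 2/3 = 0.6667 (rounded; the exact value 2/3 is used below)
lambda = (2*8*(2/3) + 17)/6 = 4.6111
Step 3: Compute optimal value.
f(x*) = 8*(2/3)^2 + 17*(2/3) = 14.8889


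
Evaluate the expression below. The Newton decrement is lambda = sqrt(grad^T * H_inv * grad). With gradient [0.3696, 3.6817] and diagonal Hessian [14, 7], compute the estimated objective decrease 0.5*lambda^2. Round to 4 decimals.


Step 1: H is diagonal, so H^(-1) * g = [0.0264, 0.526].
Step 2: g^T H^(-1) g = sum_i g_i^2 / H_ii
  = (0.3696)^2/14 + (3.6817)^2/7
  = 0.0098 + 1.9364 = 1.9462
Step 3: Objective decrease = 0.5 * g^T H^(-1) g = 0.9731


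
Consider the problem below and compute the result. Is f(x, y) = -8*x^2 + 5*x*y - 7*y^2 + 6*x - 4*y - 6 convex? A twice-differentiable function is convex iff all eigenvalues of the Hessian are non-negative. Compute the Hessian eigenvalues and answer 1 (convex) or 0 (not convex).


The Hessian of f(x,y) = -8*x^2 + 5*x*y - 7*y^2 + 6*x - 4*y - 6 is:
H = [[-16, 5], [5, -14]]
Trace = -16 - 14 = -30
Determinant = -16*-14 - (5)^2 = 199
Discriminant = (-30)^2 - 4*199 = 104.0
Eigenvalues: lambda_1 = -20.099, lambda_2 = -9.901
The function is not convex.

0


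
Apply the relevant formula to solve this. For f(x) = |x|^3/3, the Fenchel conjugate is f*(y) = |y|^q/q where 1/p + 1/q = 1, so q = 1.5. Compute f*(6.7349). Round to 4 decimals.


The conjugate exponent q satisfies 1/p + 1/q = 1.
p = 3, so q = 3/(3 - 1) = 1.5
|y|^q = 6.7349^1.5 = 17.4782
f*(6.7349) = 17.4782 / 1.5 = 11.6521


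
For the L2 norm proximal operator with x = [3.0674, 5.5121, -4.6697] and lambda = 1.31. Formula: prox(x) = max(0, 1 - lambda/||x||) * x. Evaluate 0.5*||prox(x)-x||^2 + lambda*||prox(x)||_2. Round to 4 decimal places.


Step 1: Compute ||x||.
||x|| = 7.8485
Step 2: Compute scaling factor.
scale = max(0, 1 - 1.31/7.8485) = 0.8331
Step 3: prox(x) = [2.5554, 4.5921, -3.8903]
||prox(x)|| = 6.5385
Step 4: Proximal objective.
0.5*||prox-x||^2 = 0.8581
lambda*||prox|| = 8.5654
Total = 9.4234


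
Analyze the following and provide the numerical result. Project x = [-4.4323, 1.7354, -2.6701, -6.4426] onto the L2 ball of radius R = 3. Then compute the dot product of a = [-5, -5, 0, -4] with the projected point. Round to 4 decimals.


Step 1: Compute ||x|| (intermediates to 6 decimals).
||x|| = sqrt((-4.4323)^2 + 1.7354^2 + (-2.6701)^2 + (-6.4426)^2) = 8.443543
Step 2: Project.
Since ||x|| > R, scale = R/||x|| = 3/8.443543 = 0.355301, proj(x) = scale * x
proj(x) = [-1.574801, 0.616589, -0.948689, -2.289062]
Step 3: Dot product.
a^T * proj(x) = -5*(-1.574801) - 5*0.616589 + 0*(-0.948689) - 4*(-2.289062) = 13.9473


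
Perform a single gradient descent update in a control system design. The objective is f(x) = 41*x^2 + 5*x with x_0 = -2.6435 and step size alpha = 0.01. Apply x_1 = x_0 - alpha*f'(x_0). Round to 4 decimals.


We compute the gradient at x_0 and apply the update.
f'(x) = 82*x + 5
f'(-2.6435) = 82*-2.6435 + 5 = -211.767
x_1 = -2.6435 - 0.01*-211.767 = -0.5258


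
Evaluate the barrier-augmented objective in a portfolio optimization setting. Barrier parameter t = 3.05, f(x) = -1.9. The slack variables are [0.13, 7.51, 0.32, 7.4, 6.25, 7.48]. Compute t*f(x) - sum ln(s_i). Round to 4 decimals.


Step 1: Compute log-barrier.
ln values: [-2.0402, 2.0162, -1.1394, 2.0015, 1.8326, 2.0122]
phi = -(-2.0402 + 2.0162 - 1.1394 + 2.0015 + 1.8326 + 2.0122) = -4.6829
Step 2: Compute augmented objective.
t*f(x) = 3.05*-1.9 = -5.795
Total = -5.795 - 4.6829 = -10.4779


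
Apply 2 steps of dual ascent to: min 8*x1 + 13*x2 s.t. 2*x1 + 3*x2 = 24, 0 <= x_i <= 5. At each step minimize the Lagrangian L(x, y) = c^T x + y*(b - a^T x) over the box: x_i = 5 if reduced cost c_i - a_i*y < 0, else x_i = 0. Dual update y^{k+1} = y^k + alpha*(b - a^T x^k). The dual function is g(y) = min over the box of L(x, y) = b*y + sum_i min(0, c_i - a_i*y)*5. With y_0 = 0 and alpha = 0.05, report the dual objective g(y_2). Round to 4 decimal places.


Dual ascent for LP: min 8*x1 + 13*x2, 2*x1 + 3*x2 = 24, 0 <= x_i <= 5
Step 1: y^k = 0.0, reduced costs: (8.0, 13.0)
  x^k = (0.0, 0.0), subgradient = b - a^T x = 24.0
  y^{k+1} = 0.0 + 0.05*24.0 = 1.2
Step 2: y^k = 1.2, reduced costs: (5.6, 9.4)
  x^k = (0.0, 0.0), subgradient = b - a^T x = 24.0
  y^{k+1} = 1.2 + 0.05*24.0 = 2.4
Dual objective at y_2 = 2.4: reduced costs (3.2, 5.8), box minimizer x = (0.0, 0.0)
g(y_2) = b*y + (c1 - a1*y)*x1 + (c2 - a2*y)*x2 = 24*2.4 + 3.2*0.0 + 5.8*0.0 = 57.6 + 0.0 + 0.0 = 57.6


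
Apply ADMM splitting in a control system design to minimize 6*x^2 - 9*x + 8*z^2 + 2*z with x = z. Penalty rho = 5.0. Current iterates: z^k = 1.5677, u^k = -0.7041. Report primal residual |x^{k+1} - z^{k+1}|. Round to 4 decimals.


ADMM iteration with rho = 5.0, z^k = 1.5677, u^k = -0.7041
Step 1: x-update.
Minimize 6*x^2 - 9*x + (5.0/2)*(x - 1.5677 - 0.7041)^2
FOC: (2*6 + 5.0)*x = 9 + 5.0*(1.5677 + 0.7041)
x^{k+1} = 1.1976
Step 2: z-update.
Minimize 8*z^2 + 2*z + (5.0/2)*(1.1976 - z - 0.7041)^2
FOC: (2*8 + 5.0)*z = -2 + 5.0*(1.1976 - 0.7041)
z^{k+1} = 0.0223
Step 3: u-update.
u^{k+1} = -0.7041 + 1.1976 - 0.0223 = 0.4712
Step 4: Primal residual = |1.1976 - 0.0223| = 1.1753


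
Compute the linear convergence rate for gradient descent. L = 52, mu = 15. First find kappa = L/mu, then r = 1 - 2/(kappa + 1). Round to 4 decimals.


Step 1: Compute the condition number.
kappa = L/mu = 52/15 = 3.4667
Step 2: Compute the convergence rate.
r = 1 - 2/(kappa + 1) = 1 - 2*mu/(L + mu) = (L - mu)/(L + mu) = 37/67 = 0.5522


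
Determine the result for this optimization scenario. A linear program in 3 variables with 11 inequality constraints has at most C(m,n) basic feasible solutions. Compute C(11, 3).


Each vertex corresponds to some choice of n active constraints out of m, so the number of vertices is at most C(m, n) = m! / (n!(m-n)!).
m = 11, n = 3
Numerator: 11 * 10 * 9
Denominator: 3! = 6
C(11, 3) = 165


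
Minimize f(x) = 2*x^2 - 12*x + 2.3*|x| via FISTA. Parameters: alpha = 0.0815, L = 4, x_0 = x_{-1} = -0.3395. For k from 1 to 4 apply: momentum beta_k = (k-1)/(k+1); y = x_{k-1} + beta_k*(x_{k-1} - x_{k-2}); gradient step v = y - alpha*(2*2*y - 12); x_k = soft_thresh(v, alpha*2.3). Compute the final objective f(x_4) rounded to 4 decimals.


FISTA on f(x) = 2*x^2 - 12*x + 2.3*|x|
L = 4, alpha = 0.0815
Iteration 1: beta = 0.0, y = -0.3395 + 0.0*(-0.3395 + 0.3395) = -0.3395
  grad(y) = -13.358, v = y - alpha*grad = 0.7492
  prox(v) = soft_thresh(0.7492, 0.1875) = 0.5617
Iteration 2: beta = 0.3333, y = 0.5617 + 0.3333*(0.5617 + 0.3395) = 0.8621
  grad(y) = -8.5515, v = y - alpha*grad = 1.5591
  prox(v) = soft_thresh(1.5591, 0.1875) = 1.3716
Iteration 3: beta = 0.5, y = 1.3716 + 0.5*(1.3716 - 0.5617) = 1.7766
  grad(y) = -4.8937, v = y - alpha*grad = 2.1754
  prox(v) = soft_thresh(2.1754, 0.1875) = 1.988
Iteration 4: beta = 0.6, y = 1.988 + 0.6*(1.988 - 1.3716) = 2.3578
  grad(y) = -2.5689, v = y - alpha*grad = 2.5671
  prox(v) = soft_thresh(2.5671, 0.1875) = 2.3797
f(x_4) = 2*2.3797^2 - 12*2.3797 + 2.3*|2.3797| = -11.7571


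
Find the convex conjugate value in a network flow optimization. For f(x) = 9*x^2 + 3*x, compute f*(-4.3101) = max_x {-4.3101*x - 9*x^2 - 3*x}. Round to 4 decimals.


f*(y) = sup_x {y*x - a*x^2 - b*x} = sup_x {(y-b)*x - a*x^2}
FOC: (y - b) - 2a*x = 0 => x* = (y - b)/(2a)
x* = (-4.3101 - 3)/(2*9) = -0.4061
f*(-4.3101) = (y-b)^2/(4a) = (-4.3101 - 3)^2/(4*9)
= 53.4376/36 = 1.4844


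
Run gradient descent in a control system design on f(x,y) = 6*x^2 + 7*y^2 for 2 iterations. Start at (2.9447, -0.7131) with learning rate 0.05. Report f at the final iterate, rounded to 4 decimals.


Gradient descent on f(x,y) = 6*x^2 + 7*y^2.
Starting point: (2.9447, -0.7131), alpha = 0.05
Step 1: grad_x = 2*6*2.9447 = 35.3364, grad_y = 2*7*-0.7131 = -9.9834
  x_1 = 2.9447 - 0.05*35.3364 = 1.1779
  y_1 = -0.7131 - 0.05*-9.9834 = -0.2139
Step 2: grad_x = 2*6*1.1779 = 14.1346, grad_y = 2*7*-0.2139 = -2.995
  x_2 = 1.1779 - 0.05*14.1346 = 0.4712
  y_2 = -0.2139 - 0.05*-2.995 = -0.0642
f(0.4712, -0.0642) = 6*0.4712^2 + 7*(-0.0642)^2 = 1.3607


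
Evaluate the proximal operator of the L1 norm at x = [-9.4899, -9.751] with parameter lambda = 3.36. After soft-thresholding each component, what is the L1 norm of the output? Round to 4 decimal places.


Soft-thresholding with lambda = 3.36:
prox(-9.4899) = sign(-9.4899)*max(|-9.4899| - 3.36, 0) = -6.1299
prox(-9.751) = sign(-9.751)*max(|-9.751| - 3.36, 0) = -6.391
prox(x) = [-6.1299, -6.391]
||prox(x)||_1 = 6.1299 + 6.391 = 12.5209


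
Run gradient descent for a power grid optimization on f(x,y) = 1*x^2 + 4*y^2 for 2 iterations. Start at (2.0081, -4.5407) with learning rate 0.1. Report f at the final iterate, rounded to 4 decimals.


Gradient descent on f(x,y) = 1*x^2 + 4*y^2.
Starting point: (2.0081, -4.5407), alpha = 0.1
Step 1: grad_x = 2*1*2.0081 = 4.0162, grad_y = 2*4*-4.5407 = -36.3256
  x_1 = 2.0081 - 0.1*4.0162 = 1.6065
  y_1 = -4.5407 - 0.1*-36.3256 = -0.9081
Step 2: grad_x = 2*1*1.6065 = 3.213, grad_y = 2*4*-0.9081 = -7.2651
  x_2 = 1.6065 - 0.1*3.213 = 1.2852
  y_2 = -0.9081 - 0.1*-7.2651 = -0.1816
f(1.2852, -0.1816) = 1*1.2852^2 + 4*(-0.1816)^2 = 1.7837


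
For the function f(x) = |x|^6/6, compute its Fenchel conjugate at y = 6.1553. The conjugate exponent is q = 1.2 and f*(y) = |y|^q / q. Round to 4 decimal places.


The conjugate exponent q satisfies 1/p + 1/q = 1.
p = 6, so q = 6/(6 - 1) = 1.2
|y|^q = 6.1553^1.2 = 8.8532
f*(6.1553) = 8.8532 / 1.2 = 7.3776


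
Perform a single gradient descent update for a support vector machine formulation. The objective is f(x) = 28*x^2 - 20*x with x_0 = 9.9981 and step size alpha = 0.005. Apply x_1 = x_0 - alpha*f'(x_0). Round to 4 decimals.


We compute the gradient at x_0 and apply the update.
f'(x) = 56*x - 20
f'(9.9981) = 56*9.9981 - 20 = 539.8936
x_1 = 9.9981 - 0.005*539.8936 = 7.2986


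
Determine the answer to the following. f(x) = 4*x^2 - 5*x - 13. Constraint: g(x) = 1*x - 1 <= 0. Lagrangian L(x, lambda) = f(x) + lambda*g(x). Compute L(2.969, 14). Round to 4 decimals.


Step 1: Evaluate f(x).
f(2.969) = 4*2.969^2 - 5*2.969 - 13 = 7.4148
Step 2: Evaluate g(x).
g(2.969) = 1*2.969 - 1 = 1.969
Step 3: Compute Lagrangian.
L = 7.4148 + 14*1.969 = 34.9808


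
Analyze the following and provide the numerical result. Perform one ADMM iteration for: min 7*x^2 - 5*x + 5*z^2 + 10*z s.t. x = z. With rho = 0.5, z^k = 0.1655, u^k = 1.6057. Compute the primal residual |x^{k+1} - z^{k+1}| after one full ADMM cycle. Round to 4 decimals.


ADMM iteration with rho = 0.5, z^k = 0.1655, u^k = 1.6057
Step 1: x-update.
Minimize 7*x^2 - 5*x + (0.5/2)*(x - 0.1655 + 1.6057)^2
FOC: (2*7 + 0.5)*x = 5 + 0.5*(0.1655 - 1.6057)
x^{k+1} = 0.2952
Step 2: z-update.
Minimize 5*z^2 + 10*z + (0.5/2)*(0.2952 - z + 1.6057)^2
FOC: (2*5 + 0.5)*z = -10 + 0.5*(0.2952 + 1.6057)
z^{k+1} = -0.8619
Step 3: u-update.
u^{k+1} = 1.6057 + 0.2952 + 0.8619 = 2.7627
Step 4: Primal residual = |0.2952 + 0.8619| = 1.157


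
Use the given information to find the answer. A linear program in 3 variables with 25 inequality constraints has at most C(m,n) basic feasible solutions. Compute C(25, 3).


Each vertex corresponds to some choice of n active constraints out of m, so the number of vertices is at most C(m, n) = m! / (n!(m-n)!).
m = 25, n = 3
Numerator: 25 * 24 * 23
Denominator: 3! = 6
C(25, 3) = 2300


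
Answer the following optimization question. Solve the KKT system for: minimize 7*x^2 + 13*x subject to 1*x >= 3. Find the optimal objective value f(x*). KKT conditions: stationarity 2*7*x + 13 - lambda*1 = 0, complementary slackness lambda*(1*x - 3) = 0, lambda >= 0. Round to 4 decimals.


Step 1: Try lambda = 0 (constraint inactive).
x_unc = -13/(2*7) = -0.9286
Check: 1*-0.9286 = -0.9286 < 3 -- violated!
Step 2: Constraint must be active: 1*x = 3
x* = 3/1 = 3.0
lambda = (2*7*3.0 + 13)/1 = 55.0
Step 3: Compute optimal value.
f(x*) = 7*3.0^2 + 13*3.0 = 102.0


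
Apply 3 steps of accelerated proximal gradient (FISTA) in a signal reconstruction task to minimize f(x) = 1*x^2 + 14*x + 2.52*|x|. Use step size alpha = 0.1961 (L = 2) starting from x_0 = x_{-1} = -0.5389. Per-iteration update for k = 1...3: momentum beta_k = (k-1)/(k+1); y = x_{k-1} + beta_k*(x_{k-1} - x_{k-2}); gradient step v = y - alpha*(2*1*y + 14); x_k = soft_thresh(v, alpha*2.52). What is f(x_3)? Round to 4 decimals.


FISTA on f(x) = 1*x^2 + 14*x + 2.52*|x|
L = 2, alpha = 0.1961
Iteration 1: beta = 0.0, y = -0.5389 + 0.0*(-0.5389 + 0.5389) = -0.5389
  grad(y) = 12.9222, v = y - alpha*grad = -3.0729
  prox(v) = soft_thresh(-3.0729, 0.4942) = -2.5788
Iteration 2: beta = 0.3333, y = -2.5788 + 0.3333*(-2.5788 + 0.5389) = -3.2587
  grad(y) = 7.4825, v = y - alpha*grad = -4.7261
  prox(v) = soft_thresh(-4.7261, 0.4942) = -4.2319
Iteration 3: beta = 0.5, y = -4.2319 + 0.5*(-4.2319 + 2.5788) = -5.0584
  grad(y) = 3.8831, v = y - alpha*grad = -5.8199
  prox(v) = soft_thresh(-5.8199, 0.4942) = -5.3257
f(x_3) = 1*(-5.3257)^2 + 14*(-5.3257) + 2.52*|-5.3257| = -32.776


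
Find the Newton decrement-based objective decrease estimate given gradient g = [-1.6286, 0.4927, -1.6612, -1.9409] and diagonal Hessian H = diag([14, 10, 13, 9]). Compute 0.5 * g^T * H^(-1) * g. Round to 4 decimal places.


Step 1: H is diagonal, so H^(-1) * g = [-0.1163, 0.0493, -0.1278, -0.2157].
Step 2: g^T H^(-1) g = sum_i g_i^2 / H_ii
  = (-1.6286)^2/14 + (0.4927)^2/10 + (-1.6612)^2/13 + (-1.9409)^2/9
  = 0.1895 + 0.0243 + 0.2123 + 0.4186 = 0.8446
Step 3: Objective decrease = 0.5 * g^T H^(-1) g = 0.4223


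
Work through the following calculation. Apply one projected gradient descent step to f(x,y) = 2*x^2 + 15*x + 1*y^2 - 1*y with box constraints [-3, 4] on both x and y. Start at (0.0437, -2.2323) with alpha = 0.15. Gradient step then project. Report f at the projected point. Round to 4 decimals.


Step 1: Compute gradient at (0.0437, -2.2323).
grad_x = 2*2*0.0437 + 15 = 15.1748
grad_y = 2*1*-2.2323 - 1 = -5.4646
Step 2: Gradient step.
x_raw = 0.0437 - 0.15*15.1748 = -2.2325
y_raw = -2.2323 - 0.15*-5.4646 = -1.4126
Step 3: Project onto [-3, 4].
x_proj = clip(-2.2325) = -2.2325
y_proj = clip(-1.4126) = -1.4126
Step 4: Evaluate f.
f(-2.2325, -1.4126) = -20.1114


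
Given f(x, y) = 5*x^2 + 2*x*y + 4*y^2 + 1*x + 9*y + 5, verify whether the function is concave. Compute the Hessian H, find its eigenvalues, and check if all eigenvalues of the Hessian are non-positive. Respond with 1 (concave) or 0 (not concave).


The Hessian of f(x,y) = 5*x^2 + 2*x*y + 4*y^2 + 1*x + 9*y + 5 is:
H = [[10, 2], [2, 8]]
Trace = 10 + 8 = 18
Determinant = 10*8 - (2)^2 = 76
Discriminant = (18)^2 - 4*76 = 20.0
Eigenvalues: lambda_1 = 6.7639, lambda_2 = 11.2361
The function is not concave.

0


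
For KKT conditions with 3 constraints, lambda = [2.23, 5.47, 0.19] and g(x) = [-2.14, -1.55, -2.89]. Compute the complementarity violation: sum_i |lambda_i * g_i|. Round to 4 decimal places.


KKT complementary slackness check:
lambda_1 * g_1 = 2.23 * -2.14 = -4.7722
lambda_2 * g_2 = 5.47 * -1.55 = -8.4785
lambda_3 * g_3 = 0.19 * -2.89 = -0.5491
Total violation = 4.7722 + 8.4785 + 0.5491 = 13.7998


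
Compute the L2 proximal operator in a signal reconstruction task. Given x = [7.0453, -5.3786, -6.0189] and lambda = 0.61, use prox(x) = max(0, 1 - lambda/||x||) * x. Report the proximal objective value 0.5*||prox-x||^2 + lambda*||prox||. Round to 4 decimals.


Step 1: Compute ||x||.
||x|| = 10.7141
Step 2: Compute scaling factor.
scale = max(0, 1 - 0.61/10.7141) = 0.9431
Step 3: prox(x) = [6.6442, -5.0724, -5.6762]
||prox(x)|| = 10.1041
Step 4: Proximal objective.
0.5*||prox-x||^2 = 0.1861
lambda*||prox|| = 6.1635
Total = 6.3496


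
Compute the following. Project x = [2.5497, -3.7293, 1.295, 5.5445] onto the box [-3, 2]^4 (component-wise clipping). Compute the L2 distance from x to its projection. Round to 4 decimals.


Project each component onto [-3, 2].
clip(2.5497) = 2.0, clip(-3.7293) = -3.0, clip(1.295) = 1.295, clip(5.5445) = 2.0
Projection = [2.0, -3.0, 1.295, 2.0]
Squared diffs: [0.3022, 0.5319, 0.0, 12.5635]
Distance = sqrt(13.3976) = 3.6603


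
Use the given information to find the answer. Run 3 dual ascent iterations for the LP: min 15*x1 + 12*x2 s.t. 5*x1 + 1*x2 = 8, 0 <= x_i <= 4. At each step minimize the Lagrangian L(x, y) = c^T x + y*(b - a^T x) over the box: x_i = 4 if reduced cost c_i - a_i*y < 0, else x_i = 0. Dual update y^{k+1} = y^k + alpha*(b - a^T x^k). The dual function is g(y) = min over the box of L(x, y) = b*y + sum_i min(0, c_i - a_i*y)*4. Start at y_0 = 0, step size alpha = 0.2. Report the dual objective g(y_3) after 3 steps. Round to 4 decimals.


Dual ascent for LP: min 15*x1 + 12*x2, 5*x1 + 1*x2 = 8, 0 <= x_i <= 4
Step 1: y^k = 0.0, reduced costs: (15.0, 12.0)
  x^k = (0.0, 0.0), subgradient = b - a^T x = 8.0
  y^{k+1} = 0.0 + 0.2*8.0 = 1.6
Step 2: y^k = 1.6, reduced costs: (7.0, 10.4)
  x^k = (0.0, 0.0), subgradient = b - a^T x = 8.0
  y^{k+1} = 1.6 + 0.2*8.0 = 3.2
Step 3: y^k = 3.2, reduced costs: (-1.0, 8.8)
  x^k = (4.0, 0.0), subgradient = b - a^T x = -12.0
  y^{k+1} = 3.2 + 0.2*-12.0 = 0.8
Dual objective at y_3 = 0.8: reduced costs (11.0, 11.2), box minimizer x = (0.0, 0.0)
g(y_3) = b*y + (c1 - a1*y)*x1 + (c2 - a2*y)*x2 = 8*0.8 + 11.0*0.0 + 11.2*0.0 = 6.4 + 0.0 + 0.0 = 6.4


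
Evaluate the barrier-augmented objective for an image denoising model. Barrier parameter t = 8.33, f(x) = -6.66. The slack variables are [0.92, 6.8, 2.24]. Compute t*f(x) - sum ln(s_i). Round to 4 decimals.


Step 1: Compute log-barrier.
ln values: [-0.0834, 1.9169, 0.8065]
phi = -(-0.0834 + 1.9169 + 0.8065) = -2.64
Step 2: Compute augmented objective.
t*f(x) = 8.33*-6.66 = -55.4778
Total = -55.4778 - 2.64 = -58.1178


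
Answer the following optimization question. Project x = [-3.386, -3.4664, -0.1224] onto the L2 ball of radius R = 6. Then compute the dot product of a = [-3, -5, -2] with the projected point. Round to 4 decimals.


Step 1: Compute ||x|| (intermediates to 6 decimals).
||x|| = sqrt((-3.386)^2 + (-3.4664)^2 + (-0.1224)^2) = 4.847258
Step 2: Project.
Since ||x|| <= R, proj = x (no scaling needed).
proj(x) = [-3.386, -3.4664, -0.1224]
Step 3: Dot product.
a^T * proj(x) = -3*(-3.386) - 5*(-3.4664) - 2*(-0.1224) = 27.7348


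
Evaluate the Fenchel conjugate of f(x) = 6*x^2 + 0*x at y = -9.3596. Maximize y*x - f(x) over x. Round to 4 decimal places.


f*(y) = sup_x {y*x - a*x^2 - b*x} = sup_x {(y-b)*x - a*x^2}
FOC: (y - b) - 2a*x = 0 => x* = (y - b)/(2a)
x* = (-9.3596 - 0)/(2*6) = -0.78
f*(-9.3596) = (y-b)^2/(4a) = (-9.3596 - 0)^2/(4*6)
= 87.6021/24 = 3.6501


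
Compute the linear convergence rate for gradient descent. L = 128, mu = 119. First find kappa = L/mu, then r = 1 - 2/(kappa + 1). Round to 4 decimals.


Step 1: Compute the condition number.
kappa = L/mu = 128/119 = 1.0756
Step 2: Compute the convergence rate.
r = 1 - 2/(kappa + 1) = 1 - 2*mu/(L + mu) = (L - mu)/(L + mu) = 9/247 = 0.0364


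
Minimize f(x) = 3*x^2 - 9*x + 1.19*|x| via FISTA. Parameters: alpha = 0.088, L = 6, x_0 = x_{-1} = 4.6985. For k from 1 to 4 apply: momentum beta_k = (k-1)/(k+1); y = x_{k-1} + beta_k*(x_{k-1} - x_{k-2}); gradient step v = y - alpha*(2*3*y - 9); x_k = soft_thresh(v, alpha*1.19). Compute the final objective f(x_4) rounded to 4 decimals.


FISTA on f(x) = 3*x^2 - 9*x + 1.19*|x|
L = 6, alpha = 0.088
Iteration 1: beta = 0.0, y = 4.6985 + 0.0*(4.6985 - 4.6985) = 4.6985
  grad(y) = 19.191, v = y - alpha*grad = 3.0097
  prox(v) = soft_thresh(3.0097, 0.1047) = 2.905
Iteration 2: beta = 0.3333, y = 2.905 + 0.3333*(2.905 - 4.6985) = 2.3071
  grad(y) = 4.8428, v = y - alpha*grad = 1.881
  prox(v) = soft_thresh(1.881, 0.1047) = 1.7762
Iteration 3: beta = 0.5, y = 1.7762 + 0.5*(1.7762 - 2.905) = 1.2119
  grad(y) = -1.7287, v = y - alpha*grad = 1.364
  prox(v) = soft_thresh(1.364, 0.1047) = 1.2593
Iteration 4: beta = 0.6, y = 1.2593 + 0.6*(1.2593 - 1.7762) = 0.9491
  grad(y) = -3.3053, v = y - alpha*grad = 1.24
  prox(v) = soft_thresh(1.24, 0.1047) = 1.1353
f(x_4) = 3*1.1353^2 - 9*1.1353 + 1.19*|1.1353| = -4.9999


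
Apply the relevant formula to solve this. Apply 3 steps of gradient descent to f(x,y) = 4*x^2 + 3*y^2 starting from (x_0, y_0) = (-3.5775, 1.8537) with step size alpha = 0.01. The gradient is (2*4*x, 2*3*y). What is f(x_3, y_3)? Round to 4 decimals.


Gradient descent on f(x,y) = 4*x^2 + 3*y^2.
Starting point: (-3.5775, 1.8537), alpha = 0.01
Step 1: grad_x = 2*4*-3.5775 = -28.62, grad_y = 2*3*1.8537 = 11.1222
  x_1 = -3.5775 - 0.01*-28.62 = -3.2913
  y_1 = 1.8537 - 0.01*11.1222 = 1.7425
Step 2: grad_x = 2*4*-3.2913 = -26.3304, grad_y = 2*3*1.7425 = 10.4549
  x_2 = -3.2913 - 0.01*-26.3304 = -3.028
  y_2 = 1.7425 - 0.01*10.4549 = 1.6379
Step 3: grad_x = 2*4*-3.028 = -24.224, grad_y = 2*3*1.6379 = 9.8276
  x_3 = -3.028 - 0.01*-24.224 = -2.7858
  y_3 = 1.6379 - 0.01*9.8276 = 1.5397
f(-2.7858, 1.5397) = 4*(-2.7858)^2 + 3*1.5397^2 = 38.1534


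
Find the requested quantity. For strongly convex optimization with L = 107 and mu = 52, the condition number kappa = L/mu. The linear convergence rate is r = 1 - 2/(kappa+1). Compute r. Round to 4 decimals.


Step 1: Compute the condition number.
kappa = L/mu = 107/52 = 2.0577
Step 2: Compute the convergence rate.
r = 1 - 2/(kappa + 1) = 1 - 2*mu/(L + mu) = (L - mu)/(L + mu) = 55/159 = 0.3459


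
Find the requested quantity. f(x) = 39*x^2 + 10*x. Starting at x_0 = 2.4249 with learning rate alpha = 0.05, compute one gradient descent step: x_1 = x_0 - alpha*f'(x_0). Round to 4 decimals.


We compute the gradient at x_0 and apply the update.
f'(x) = 78*x + 10
f'(2.4249) = 78*2.4249 + 10 = 199.1422
x_1 = 2.4249 - 0.05*199.1422 = -7.5322


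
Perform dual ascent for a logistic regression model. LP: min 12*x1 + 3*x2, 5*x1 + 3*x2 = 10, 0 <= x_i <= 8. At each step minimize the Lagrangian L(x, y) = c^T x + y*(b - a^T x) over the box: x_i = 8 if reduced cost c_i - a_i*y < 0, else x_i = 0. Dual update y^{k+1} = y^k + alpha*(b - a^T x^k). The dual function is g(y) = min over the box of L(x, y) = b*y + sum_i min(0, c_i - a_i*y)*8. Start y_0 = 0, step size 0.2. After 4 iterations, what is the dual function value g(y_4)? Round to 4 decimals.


Dual ascent for LP: min 12*x1 + 3*x2, 5*x1 + 3*x2 = 10, 0 <= x_i <= 8
Step 1: y^k = 0.0, reduced costs: (12.0, 3.0)
  x^k = (0.0, 0.0), subgradient = b - a^T x = 10.0
  y^{k+1} = 0.0 + 0.2*10.0 = 2.0
Step 2: y^k = 2.0, reduced costs: (2.0, -3.0)
  x^k = (0.0, 8.0), subgradient = b - a^T x = -14.0
  y^{k+1} = 2.0 + 0.2*-14.0 = -0.8
Step 3: y^k = -0.8, reduced costs: (16.0, 5.4)
  x^k = (0.0, 0.0), subgradient = b - a^T x = 10.0
  y^{k+1} = -0.8 + 0.2*10.0 = 1.2
Step 4: y^k = 1.2, reduced costs: (6.0, -0.6)
  x^k = (0.0, 8.0), subgradient = b - a^T x = -14.0
  y^{k+1} = 1.2 + 0.2*-14.0 = -1.6
Dual objective at y_4 = -1.6: reduced costs (20.0, 7.8), box minimizer x = (0.0, 0.0)
g(y_4) = b*y + (c1 - a1*y)*x1 + (c2 - a2*y)*x2 = 10*(-1.6) + 20.0*0.0 + 7.8*0.0 = -16.0 + 0.0 + 0.0 = -16.0


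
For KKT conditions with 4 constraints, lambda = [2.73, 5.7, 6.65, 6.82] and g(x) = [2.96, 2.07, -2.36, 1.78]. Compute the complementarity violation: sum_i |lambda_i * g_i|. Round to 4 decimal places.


KKT complementary slackness check:
lambda_1 * g_1 = 2.73 * 2.96 = 8.0808
lambda_2 * g_2 = 5.7 * 2.07 = 11.799
lambda_3 * g_3 = 6.65 * -2.36 = -15.694
lambda_4 * g_4 = 6.82 * 1.78 = 12.1396
Total violation = 8.0808 + 11.799 + 15.694 + 12.1396 = 47.7134


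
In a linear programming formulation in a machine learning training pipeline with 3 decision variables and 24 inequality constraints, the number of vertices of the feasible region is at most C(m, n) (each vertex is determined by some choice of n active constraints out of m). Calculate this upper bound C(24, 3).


Each vertex corresponds to some choice of n active constraints out of m, so the number of vertices is at most C(m, n) = m! / (n!(m-n)!).
m = 24, n = 3
Numerator: 24 * 23 * 22
Denominator: 3! = 6
C(24, 3) = 2024


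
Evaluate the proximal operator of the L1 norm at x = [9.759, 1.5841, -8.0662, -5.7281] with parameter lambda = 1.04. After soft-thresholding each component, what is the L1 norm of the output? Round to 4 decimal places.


Soft-thresholding with lambda = 1.04:
prox(9.759) = sign(9.759)*max(|9.759| - 1.04, 0) = 8.719
prox(1.5841) = sign(1.5841)*max(|1.5841| - 1.04, 0) = 0.5441
prox(-8.0662) = sign(-8.0662)*max(|-8.0662| - 1.04, 0) = -7.0262
prox(-5.7281) = sign(-5.7281)*max(|-5.7281| - 1.04, 0) = -4.6881
prox(x) = [8.719, 0.5441, -7.0262, -4.6881]
||prox(x)||_1 = 8.719 + 0.5441 + 7.0262 + 4.6881 = 20.9774


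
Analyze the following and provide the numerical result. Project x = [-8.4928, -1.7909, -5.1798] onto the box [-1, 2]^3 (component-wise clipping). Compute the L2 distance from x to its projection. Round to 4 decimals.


Project each component onto [-1, 2].
clip(-8.4928) = -1.0, clip(-1.7909) = -1.0, clip(-5.1798) = -1.0
Projection = [-1.0, -1.0, -1.0]
Squared diffs: [56.1421, 0.6255, 17.4707]
Distance = sqrt(74.2383) = 8.6162


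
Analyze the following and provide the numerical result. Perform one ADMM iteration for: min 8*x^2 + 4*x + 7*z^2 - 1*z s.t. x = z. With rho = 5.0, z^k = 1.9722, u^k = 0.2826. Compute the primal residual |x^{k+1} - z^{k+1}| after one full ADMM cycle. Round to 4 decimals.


ADMM iteration with rho = 5.0, z^k = 1.9722, u^k = 0.2826
Step 1: x-update.
Minimize 8*x^2 + 4*x + (5.0/2)*(x - 1.9722 + 0.2826)^2
FOC: (2*8 + 5.0)*x = -4 + 5.0*(1.9722 - 0.2826)
x^{k+1} = 0.2118
Step 2: z-update.
Minimize 7*z^2 - 1*z + (5.0/2)*(0.2118 - z + 0.2826)^2
FOC: (2*7 + 5.0)*z = 1 + 5.0*(0.2118 + 0.2826)
z^{k+1} = 0.1827
Step 3: u-update.
u^{k+1} = 0.2826 + 0.2118 - 0.1827 = 0.3117
Step 4: Primal residual = |0.2118 - 0.1827| = 0.0291


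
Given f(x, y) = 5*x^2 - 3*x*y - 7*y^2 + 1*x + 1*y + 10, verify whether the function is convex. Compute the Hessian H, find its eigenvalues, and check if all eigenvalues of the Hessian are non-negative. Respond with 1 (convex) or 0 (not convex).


The Hessian of f(x,y) = 5*x^2 - 3*x*y - 7*y^2 + 1*x + 1*y + 10 is:
H = [[10, -3], [-3, -14]]
Trace = 10 - 14 = -4
Determinant = 10*-14 - (-3)^2 = -149
Discriminant = (-4)^2 - 4*-149 = 612.0
Eigenvalues: lambda_1 = -14.3693, lambda_2 = 10.3693
The function is not convex.

0


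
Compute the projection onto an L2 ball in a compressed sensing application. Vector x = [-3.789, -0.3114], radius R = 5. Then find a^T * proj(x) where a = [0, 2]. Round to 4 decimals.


Step 1: Compute ||x|| (intermediates to 6 decimals).
||x|| = sqrt((-3.789)^2 + (-0.3114)^2) = 3.801775
Step 2: Project.
Since ||x|| <= R, proj = x (no scaling needed).
proj(x) = [-3.789, -0.3114]
Step 3: Dot product.
a^T * proj(x) = 0*(-3.789) + 2*(-0.3114) = -0.6228


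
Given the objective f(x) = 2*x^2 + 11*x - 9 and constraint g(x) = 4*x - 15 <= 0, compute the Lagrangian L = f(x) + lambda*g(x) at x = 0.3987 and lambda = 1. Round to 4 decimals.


Step 1: Evaluate f(x).
f(0.3987) = 2*0.3987^2 + 11*0.3987 - 9 = -4.2964
Step 2: Evaluate g(x).
g(0.3987) = 4*0.3987 - 15 = -13.4052
Step 3: Compute Lagrangian.
L = -4.2964 + 1*-13.4052 = -17.7016


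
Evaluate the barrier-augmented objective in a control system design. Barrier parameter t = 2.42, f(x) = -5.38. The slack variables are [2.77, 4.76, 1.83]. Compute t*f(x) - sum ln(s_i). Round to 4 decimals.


Step 1: Compute log-barrier.
ln values: [1.0188, 1.5602, 0.6043]
phi = -(1.0188 + 1.5602 + 0.6043) = -3.1834
Step 2: Compute augmented objective.
t*f(x) = 2.42*-5.38 = -13.0196
Total = -13.0196 - 3.1834 = -16.203


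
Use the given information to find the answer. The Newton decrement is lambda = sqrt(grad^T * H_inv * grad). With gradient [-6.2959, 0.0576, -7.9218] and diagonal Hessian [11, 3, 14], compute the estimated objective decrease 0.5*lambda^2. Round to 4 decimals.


Step 1: H is diagonal, so H^(-1) * g = [-0.5724, 0.0192, -0.5658].
Step 2: g^T H^(-1) g = sum_i g_i^2 / H_ii
  = (-6.2959)^2/11 + (0.0576)^2/3 + (-7.9218)^2/14
  = 3.6035 + 0.0011 + 4.4825 = 8.0871
Step 3: Objective decrease = 0.5 * g^T H^(-1) g = 4.0435


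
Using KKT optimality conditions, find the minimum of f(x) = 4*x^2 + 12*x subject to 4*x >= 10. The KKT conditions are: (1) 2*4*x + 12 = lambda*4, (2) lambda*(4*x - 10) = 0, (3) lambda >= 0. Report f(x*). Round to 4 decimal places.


Step 1: Try lambda = 0 (constraint inactive).
x_unc = -12/(2*4) = -1.5
Check: 4*-1.5 = -6.0 < 10 -- violated!
Step 2: Constraint must be active: 4*x = 10
x* = 10/4 = 2.5
lambda = (2*4*2.5 + 12)/4 = 8.0
Step 3: Compute optimal value.
f(x*) = 4*2.5^2 + 12*2.5 = 55.0


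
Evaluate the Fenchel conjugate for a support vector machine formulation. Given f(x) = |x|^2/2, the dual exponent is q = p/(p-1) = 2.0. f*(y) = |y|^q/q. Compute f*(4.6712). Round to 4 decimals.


The conjugate exponent q satisfies 1/p + 1/q = 1.
p = 2, so q = 2/(2 - 1) = 2.0
|y|^q = 4.6712^2.0 = 21.8201
f*(4.6712) = 21.8201 / 2.0 = 10.9101


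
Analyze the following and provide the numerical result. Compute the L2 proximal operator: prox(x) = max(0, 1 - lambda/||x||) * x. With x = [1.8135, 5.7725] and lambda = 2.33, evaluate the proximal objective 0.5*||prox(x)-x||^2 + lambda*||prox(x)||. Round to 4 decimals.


Step 1: Compute ||x||.
||x|| = 6.0507
Step 2: Compute scaling factor.
scale = max(0, 1 - 2.33/6.0507) = 0.6149
Step 3: prox(x) = [1.1152, 3.5496]
||prox(x)|| = 3.7207
Step 4: Proximal objective.
0.5*||prox-x||^2 = 2.7145
lambda*||prox|| = 8.6692
Total = 11.3836


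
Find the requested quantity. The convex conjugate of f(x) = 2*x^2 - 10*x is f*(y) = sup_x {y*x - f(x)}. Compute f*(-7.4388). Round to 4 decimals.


f*(y) = sup_x {y*x - a*x^2 - b*x} = sup_x {(y-b)*x - a*x^2}
FOC: (y - b) - 2a*x = 0 => x* = (y - b)/(2a)
x* = (-7.4388 + 10)/(2*2) = 0.6403
f*(-7.4388) = (y-b)^2/(4a) = (-7.4388 + 10)^2/(4*2)
= 6.5597/8 = 0.82


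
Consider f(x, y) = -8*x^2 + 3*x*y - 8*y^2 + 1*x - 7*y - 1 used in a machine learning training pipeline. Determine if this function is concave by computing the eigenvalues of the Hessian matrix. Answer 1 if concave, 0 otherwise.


The Hessian of f(x,y) = -8*x^2 + 3*x*y - 8*y^2 + 1*x - 7*y - 1 is:
H = [[-16, 3], [3, -16]]
Trace = -16 - 16 = -32
Determinant = -16*-16 - (3)^2 = 247
Discriminant = (-32)^2 - 4*247 = 36.0
Eigenvalues: lambda_1 = -19.0, lambda_2 = -13.0
The function is concave.

1


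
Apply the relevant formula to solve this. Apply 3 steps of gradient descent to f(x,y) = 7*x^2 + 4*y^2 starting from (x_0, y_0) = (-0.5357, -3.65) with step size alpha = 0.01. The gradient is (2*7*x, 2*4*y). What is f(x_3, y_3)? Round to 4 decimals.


Gradient descent on f(x,y) = 7*x^2 + 4*y^2.
Starting point: (-0.5357, -3.65), alpha = 0.01
Step 1: grad_x = 2*7*-0.5357 = -7.4998, grad_y = 2*4*-3.65 = -29.2
  x_1 = -0.5357 - 0.01*-7.4998 = -0.4607
  y_1 = -3.65 - 0.01*-29.2 = -3.358
Step 2: grad_x = 2*7*-0.4607 = -6.4498, grad_y = 2*4*-3.358 = -26.864
  x_2 = -0.4607 - 0.01*-6.4498 = -0.3962
  y_2 = -3.358 - 0.01*-26.864 = -3.0894
Step 3: grad_x = 2*7*-0.3962 = -5.5469, grad_y = 2*4*-3.0894 = -24.7149
  x_3 = -0.3962 - 0.01*-5.5469 = -0.3407
  y_3 = -3.0894 - 0.01*-24.7149 = -2.8422
f(-0.3407, -2.8422) = 7*(-0.3407)^2 + 4*(-2.8422)^2 = 33.1254


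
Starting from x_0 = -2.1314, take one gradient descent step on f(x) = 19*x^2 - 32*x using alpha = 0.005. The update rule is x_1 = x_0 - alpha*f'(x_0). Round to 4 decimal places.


We compute the gradient at x_0 and apply the update.
f'(x) = 38*x - 32
f'(-2.1314) = 38*-2.1314 - 32 = -112.9932
x_1 = -2.1314 - 0.005*-112.9932 = -1.5664


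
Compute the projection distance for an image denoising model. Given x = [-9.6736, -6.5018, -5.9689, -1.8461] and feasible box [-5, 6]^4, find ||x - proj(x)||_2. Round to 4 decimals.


Project each component onto [-5, 6].
clip(-9.6736) = -5.0, clip(-6.5018) = -5.0, clip(-5.9689) = -5.0, clip(-1.8461) = -1.8461
Projection = [-5.0, -5.0, -5.0, -1.8461]
Squared diffs: [21.8425, 2.2554, 0.9388, 0.0]
Distance = sqrt(25.0367) = 5.0037


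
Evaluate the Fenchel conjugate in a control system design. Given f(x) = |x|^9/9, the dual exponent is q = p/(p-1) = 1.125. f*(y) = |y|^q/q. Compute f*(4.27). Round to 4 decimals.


The conjugate exponent q satisfies 1/p + 1/q = 1.
p = 9, so q = 9/(9 - 1) = 1.125
|y|^q = 4.27^1.125 = 5.1195
f*(4.27) = 5.1195 / 1.125 = 4.5507


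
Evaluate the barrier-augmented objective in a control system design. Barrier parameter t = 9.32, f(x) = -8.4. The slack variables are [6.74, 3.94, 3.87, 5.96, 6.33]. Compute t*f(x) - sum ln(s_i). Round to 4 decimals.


Step 1: Compute log-barrier.
ln values: [1.9081, 1.3712, 1.3533, 1.7851, 1.8453]
phi = -(1.9081 + 1.3712 + 1.3533 + 1.7851 + 1.8453) = -8.2629
Step 2: Compute augmented objective.
t*f(x) = 9.32*-8.4 = -78.288
Total = -78.288 - 8.2629 = -86.5509


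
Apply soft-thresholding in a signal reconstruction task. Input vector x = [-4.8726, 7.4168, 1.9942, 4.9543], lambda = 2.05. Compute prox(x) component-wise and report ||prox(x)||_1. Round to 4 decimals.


Soft-thresholding with lambda = 2.05:
prox(-4.8726) = sign(-4.8726)*max(|-4.8726| - 2.05, 0) = -2.8226
prox(7.4168) = sign(7.4168)*max(|7.4168| - 2.05, 0) = 5.3668
prox(1.9942) = sign(1.9942)*max(|1.9942| - 2.05, 0) = 0.0
prox(4.9543) = sign(4.9543)*max(|4.9543| - 2.05, 0) = 2.9043
prox(x) = [-2.8226, 5.3668, 0.0, 2.9043]
||prox(x)||_1 = 2.8226 + 5.3668 + 0.0 + 2.9043 = 11.0937


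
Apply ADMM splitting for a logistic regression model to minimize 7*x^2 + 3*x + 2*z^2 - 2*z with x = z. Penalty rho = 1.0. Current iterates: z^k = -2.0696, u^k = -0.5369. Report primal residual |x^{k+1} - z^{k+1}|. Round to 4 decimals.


ADMM iteration with rho = 1.0, z^k = -2.0696, u^k = -0.5369
Step 1: x-update.
Minimize 7*x^2 + 3*x + (1.0/2)*(x + 2.0696 - 0.5369)^2
FOC: (2*7 + 1.0)*x = -3 + 1.0*(-2.0696 + 0.5369)
x^{k+1} = -0.3022
Step 2: z-update.
Minimize 2*z^2 - 2*z + (1.0/2)*(-0.3022 - z - 0.5369)^2
FOC: (2*2 + 1.0)*z = 2 + 1.0*(-0.3022 - 0.5369)
z^{k+1} = 0.2322
Step 3: u-update.
u^{k+1} = -0.5369 - 0.3022 - 0.2322 = -1.0713
Step 4: Primal residual = |-0.3022 - 0.2322| = 0.5344


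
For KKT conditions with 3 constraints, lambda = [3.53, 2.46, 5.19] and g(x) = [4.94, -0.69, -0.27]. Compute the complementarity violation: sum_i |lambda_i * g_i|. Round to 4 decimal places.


KKT complementary slackness check:
lambda_1 * g_1 = 3.53 * 4.94 = 17.4382
lambda_2 * g_2 = 2.46 * -0.69 = -1.6974
lambda_3 * g_3 = 5.19 * -0.27 = -1.4013
Total violation = 17.4382 + 1.6974 + 1.4013 = 20.5369


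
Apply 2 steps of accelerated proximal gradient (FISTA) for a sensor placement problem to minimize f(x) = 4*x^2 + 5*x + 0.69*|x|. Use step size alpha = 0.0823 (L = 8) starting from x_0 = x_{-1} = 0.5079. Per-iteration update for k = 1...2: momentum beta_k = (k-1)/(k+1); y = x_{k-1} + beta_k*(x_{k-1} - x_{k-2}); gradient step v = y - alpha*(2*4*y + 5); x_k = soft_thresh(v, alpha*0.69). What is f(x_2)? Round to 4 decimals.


FISTA on f(x) = 4*x^2 + 5*x + 0.69*|x|
L = 8, alpha = 0.0823
Iteration 1: beta = 0.0, y = 0.5079 + 0.0*(0.5079 - 0.5079) = 0.5079
  grad(y) = 9.0632, v = y - alpha*grad = -0.238
  prox(v) = soft_thresh(-0.238, 0.0568) = -0.1812
Iteration 2: beta = 0.3333, y = -0.1812 + 0.3333*(-0.1812 - 0.5079) = -0.4109
  grad(y) = 1.7126, v = y - alpha*grad = -0.5519
  prox(v) = soft_thresh(-0.5519, 0.0568) = -0.4951
f(x_2) = 4*(-0.4951)^2 + 5*(-0.4951) + 0.69*|-0.4951| = -1.1534


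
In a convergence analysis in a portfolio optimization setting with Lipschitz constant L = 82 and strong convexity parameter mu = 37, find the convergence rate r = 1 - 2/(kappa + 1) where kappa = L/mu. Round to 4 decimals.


Step 1: Compute the condition number.
kappa = L/mu = 82/37 = 2.2162
Step 2: Compute the convergence rate.
r = 1 - 2/(kappa + 1) = 1 - 2*mu/(L + mu) = (L - mu)/(L + mu) = 45/119 = 0.3782


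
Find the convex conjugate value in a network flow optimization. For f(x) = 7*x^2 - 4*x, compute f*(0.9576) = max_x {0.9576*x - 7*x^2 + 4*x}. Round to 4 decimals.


f*(y) = sup_x {y*x - a*x^2 - b*x} = sup_x {(y-b)*x - a*x^2}
FOC: (y - b) - 2a*x = 0 => x* = (y - b)/(2a)
x* = (0.9576 + 4)/(2*7) = 0.3541
f*(0.9576) = (y-b)^2/(4a) = (0.9576 + 4)^2/(4*7)
= 24.5778/28 = 0.8778


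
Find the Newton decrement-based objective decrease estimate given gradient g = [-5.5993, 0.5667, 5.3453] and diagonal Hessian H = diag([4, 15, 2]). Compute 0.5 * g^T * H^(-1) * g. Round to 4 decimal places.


Step 1: H is diagonal, so H^(-1) * g = [-1.3998, 0.0378, 2.6727].
Step 2: g^T H^(-1) g = sum_i g_i^2 / H_ii
  = (-5.5993)^2/4 + (0.5667)^2/15 + (5.3453)^2/2
  = 7.838 + 0.0214 + 14.2861 = 22.1456
Step 3: Objective decrease = 0.5 * g^T H^(-1) g = 11.0728


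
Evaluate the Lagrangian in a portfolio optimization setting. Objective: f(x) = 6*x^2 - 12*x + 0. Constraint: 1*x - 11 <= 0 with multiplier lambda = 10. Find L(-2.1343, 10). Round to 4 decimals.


Step 1: Evaluate f(x).
f(-2.1343) = 6*(-2.1343)^2 - 12*(-2.1343) + 0 = 52.943
Step 2: Evaluate g(x).
g(-2.1343) = 1*-2.1343 - 11 = -13.1343
Step 3: Compute Lagrangian.
L = 52.943 + 10*-13.1343 = -78.4


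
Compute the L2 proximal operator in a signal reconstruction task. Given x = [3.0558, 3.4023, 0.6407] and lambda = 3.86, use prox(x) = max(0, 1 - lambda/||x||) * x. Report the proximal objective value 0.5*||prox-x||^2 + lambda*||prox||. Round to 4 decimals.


Step 1: Compute ||x||.
||x|| = 4.6178
Step 2: Compute scaling factor.
scale = max(0, 1 - 3.86/4.6178) = 0.1641
Step 3: prox(x) = [0.5015, 0.5583, 0.1051]
||prox(x)|| = 0.7578
Step 4: Proximal objective.
0.5*||prox-x||^2 = 7.4498
lambda*||prox|| = 2.9251
Total = 10.3749
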